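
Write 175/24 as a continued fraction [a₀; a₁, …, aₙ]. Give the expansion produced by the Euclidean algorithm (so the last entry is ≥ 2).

[7; 3, 2, 3]

175 = 7×24 + 7
24 = 3×7 + 3
7 = 2×3 + 1
3 = 3×1 + 0  (stop)
So 175/24 = [7; 3, 2, 3].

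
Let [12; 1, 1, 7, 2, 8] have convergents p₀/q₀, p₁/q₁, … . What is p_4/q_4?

Using pₖ = aₖpₖ₋₁ + pₖ₋₂, qₖ = aₖqₖ₋₁ + qₖ₋₂ (with p₋₁=1, p₋₂=0, q₋₁=0, q₋₂=1):
  k=0: a=12, p=12, q=1
  k=1: a=1, p=13, q=1
  k=2: a=1, p=25, q=2
  k=3: a=7, p=188, q=15
  k=4: a=2, p=401, q=32

401/32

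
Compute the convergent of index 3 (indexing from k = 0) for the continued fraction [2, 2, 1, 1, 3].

12/5

Using pₖ = aₖpₖ₋₁ + pₖ₋₂, qₖ = aₖqₖ₋₁ + qₖ₋₂ (with p₋₁=1, p₋₂=0, q₋₁=0, q₋₂=1):
  k=0: a=2, p=2, q=1
  k=1: a=2, p=5, q=2
  k=2: a=1, p=7, q=3
  k=3: a=1, p=12, q=5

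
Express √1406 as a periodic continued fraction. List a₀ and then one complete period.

a₀ = ⌊√1406⌋ = 37.
With m₀=0, d₀=1 and mₖ₊₁ = dₖaₖ − mₖ, dₖ₊₁ = (n − mₖ₊₁²)/dₖ, aₖ₊₁ = ⌊(a₀+mₖ₊₁)/dₖ₊₁⌋:
  k=1: m=37, d=37, a=2
  k=2: m=37, d=1, a=74
d=1 and a=2a₀=74 at k=2, so the next step gives (m, d) = (37, 37) again — its k=1 value — and the period has length 2.

[37; 2, 74]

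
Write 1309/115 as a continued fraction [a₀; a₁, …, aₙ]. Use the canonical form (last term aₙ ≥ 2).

1309 = 11×115 + 44
115 = 2×44 + 27
44 = 1×27 + 17
27 = 1×17 + 10
17 = 1×10 + 7
10 = 1×7 + 3
7 = 2×3 + 1
3 = 3×1 + 0  (stop)
So 1309/115 = [11; 2, 1, 1, 1, 1, 2, 3].

[11; 2, 1, 1, 1, 1, 2, 3]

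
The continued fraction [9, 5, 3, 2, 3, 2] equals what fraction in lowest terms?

Fold from the inside: start with 2/1.
  3 + 1/2 = 7/2
  2 + 2/7 = 16/7
  3 + 7/16 = 55/16
  5 + 16/55 = 291/55
  9 + 55/291 = 2674/291

2674/291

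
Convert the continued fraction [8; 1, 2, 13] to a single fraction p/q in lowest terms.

Using pₖ = aₖpₖ₋₁ + pₖ₋₂ and qₖ = aₖqₖ₋₁ + qₖ₋₂:
  k=0: a=8, p=8, q=1
  k=1: a=1, p=9, q=1
  k=2: a=2, p=26, q=3
  k=3: a=13, p=347, q=40

347/40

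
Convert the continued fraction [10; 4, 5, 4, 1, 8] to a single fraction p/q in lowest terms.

9829/960

Fold from the inside: start with 8/1.
  1 + 1/8 = 9/8
  4 + 8/9 = 44/9
  5 + 9/44 = 229/44
  4 + 44/229 = 960/229
  10 + 229/960 = 9829/960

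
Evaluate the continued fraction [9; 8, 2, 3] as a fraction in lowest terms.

Fold from the inside: start with 3/1.
  2 + 1/3 = 7/3
  8 + 3/7 = 59/7
  9 + 7/59 = 538/59

538/59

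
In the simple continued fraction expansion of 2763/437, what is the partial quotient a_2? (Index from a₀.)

2763 = 6·437 + 141   →  a_0 = 6
437 = 3·141 + 14   →  a_1 = 3
141 = 10·14 + 1   →  a_2 = 10

10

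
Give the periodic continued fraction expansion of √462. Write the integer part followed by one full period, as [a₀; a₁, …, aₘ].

[21; 2, 42]

a₀ = ⌊√462⌋ = 21.
With m₀=0, d₀=1 and mₖ₊₁ = dₖaₖ − mₖ, dₖ₊₁ = (n − mₖ₊₁²)/dₖ, aₖ₊₁ = ⌊(a₀+mₖ₊₁)/dₖ₊₁⌋:
  k=1: m=21, d=21, a=2
  k=2: m=21, d=1, a=42
d=1 and a=2a₀=42 at k=2, so the next step gives (m, d) = (21, 21) again — its k=1 value — and the period has length 2.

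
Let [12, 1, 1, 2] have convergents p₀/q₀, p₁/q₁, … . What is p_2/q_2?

25/2

Using pₖ = aₖpₖ₋₁ + pₖ₋₂, qₖ = aₖqₖ₋₁ + qₖ₋₂ (with p₋₁=1, p₋₂=0, q₋₁=0, q₋₂=1):
  k=0: a=12, p=12, q=1
  k=1: a=1, p=13, q=1
  k=2: a=1, p=25, q=2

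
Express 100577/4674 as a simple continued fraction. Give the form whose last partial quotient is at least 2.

100577 = 21·4674 + 2423
4674 = 1·2423 + 2251
2423 = 1·2251 + 172
2251 = 13·172 + 15
172 = 11·15 + 7
15 = 2·7 + 1
7 = 7·1 + 0  (stop)
So 100577/4674 = [21; 1, 1, 13, 11, 2, 7].

[21; 1, 1, 13, 11, 2, 7]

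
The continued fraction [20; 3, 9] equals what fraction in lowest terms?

569/28

Fold from the inside: start with 9/1.
  3 + 1/9 = 28/9
  20 + 9/28 = 569/28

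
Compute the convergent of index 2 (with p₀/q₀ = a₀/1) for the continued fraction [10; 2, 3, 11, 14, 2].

73/7

Using pₖ = aₖpₖ₋₁ + pₖ₋₂, qₖ = aₖqₖ₋₁ + qₖ₋₂ (with p₋₁=1, p₋₂=0, q₋₁=0, q₋₂=1):
  k=0: a=10, p=10, q=1
  k=1: a=2, p=21, q=2
  k=2: a=3, p=73, q=7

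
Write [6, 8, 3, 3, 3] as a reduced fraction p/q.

1677/274

Fold from the inside: start with 3/1.
  3 + 1/3 = 10/3
  3 + 3/10 = 33/10
  8 + 10/33 = 274/33
  6 + 33/274 = 1677/274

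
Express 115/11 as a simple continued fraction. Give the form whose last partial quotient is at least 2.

[10; 2, 5]

115 = 10·11 + 5
11 = 2·5 + 1
5 = 5·1 + 0  (stop)
So 115/11 = [10; 2, 5].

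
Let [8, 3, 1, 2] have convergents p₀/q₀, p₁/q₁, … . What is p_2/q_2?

33/4

Using pₖ = aₖpₖ₋₁ + pₖ₋₂, qₖ = aₖqₖ₋₁ + qₖ₋₂ (with p₋₁=1, p₋₂=0, q₋₁=0, q₋₂=1):
  k=0: a=8, p=8, q=1
  k=1: a=3, p=25, q=3
  k=2: a=1, p=33, q=4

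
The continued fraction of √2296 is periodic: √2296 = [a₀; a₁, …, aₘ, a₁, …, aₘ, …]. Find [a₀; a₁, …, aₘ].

[47; 1, 10, 1, 94]

a₀ = ⌊√2296⌋ = 47.
With m₀=0, d₀=1 and mₖ₊₁ = dₖaₖ − mₖ, dₖ₊₁ = (n − mₖ₊₁²)/dₖ, aₖ₊₁ = ⌊(a₀+mₖ₊₁)/dₖ₊₁⌋:
  k=1: m=47, d=87, a=1
  k=2: m=40, d=8, a=10
  k=3: m=40, d=87, a=1
  k=4: m=47, d=1, a=94
d=1 and a=2a₀=94 at k=4, so the next step gives (m, d) = (47, 87) again — its k=1 value — and the period has length 4.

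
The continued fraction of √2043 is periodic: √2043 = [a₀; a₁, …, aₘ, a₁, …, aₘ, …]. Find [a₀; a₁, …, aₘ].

[45; 5, 90]

a₀ = ⌊√2043⌋ = 45.
With m₀=0, d₀=1 and mₖ₊₁ = dₖaₖ − mₖ, dₖ₊₁ = (n − mₖ₊₁²)/dₖ, aₖ₊₁ = ⌊(a₀+mₖ₊₁)/dₖ₊₁⌋:
  k=1: m=45, d=18, a=5
  k=2: m=45, d=1, a=90
d=1 and a=2a₀=90 at k=2, so the next step gives (m, d) = (45, 18) again — its k=1 value — and the period has length 2.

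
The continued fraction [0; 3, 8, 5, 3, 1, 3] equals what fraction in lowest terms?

647/2020

Fold from the inside: start with 3/1.
  1 + 1/3 = 4/3
  3 + 3/4 = 15/4
  5 + 4/15 = 79/15
  8 + 15/79 = 647/79
  3 + 79/647 = 2020/647
  0 + 647/2020 = 647/2020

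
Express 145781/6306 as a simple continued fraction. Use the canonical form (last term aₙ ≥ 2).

145781 = 23×6306 + 743
6306 = 8×743 + 362
743 = 2×362 + 19
362 = 19×19 + 1
19 = 19×1 + 0  (stop)
So 145781/6306 = [23; 8, 2, 19, 19].

[23; 8, 2, 19, 19]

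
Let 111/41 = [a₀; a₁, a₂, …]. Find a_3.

2

111 = 2·41 + 29   →  a_0 = 2
41 = 1·29 + 12   →  a_1 = 1
29 = 2·12 + 5   →  a_2 = 2
12 = 2·5 + 2   →  a_3 = 2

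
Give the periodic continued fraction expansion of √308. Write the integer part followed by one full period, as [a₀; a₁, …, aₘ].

a₀ = ⌊√308⌋ = 17.
With m₀=0, d₀=1 and mₖ₊₁ = dₖaₖ − mₖ, dₖ₊₁ = (n − mₖ₊₁²)/dₖ, aₖ₊₁ = ⌊(a₀+mₖ₊₁)/dₖ₊₁⌋:
  k=1: m=17, d=19, a=1
  k=2: m=2, d=16, a=1
  k=3: m=14, d=7, a=4
  k=4: m=14, d=16, a=1
  k=5: m=2, d=19, a=1
  k=6: m=17, d=1, a=34
d=1 and a=2a₀=34 at k=6, so the next step gives (m, d) = (17, 19) again — its k=1 value — and the period has length 6.

[17; 1, 1, 4, 1, 1, 34]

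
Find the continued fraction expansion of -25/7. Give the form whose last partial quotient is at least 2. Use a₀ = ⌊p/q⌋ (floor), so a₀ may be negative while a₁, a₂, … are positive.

[-4; 2, 3]

-25 = -4×7 + 3
7 = 2×3 + 1
3 = 3×1 + 0  (stop)
So -25/7 = [-4; 2, 3].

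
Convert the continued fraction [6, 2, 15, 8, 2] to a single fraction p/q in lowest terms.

3443/531

Using pₖ = aₖpₖ₋₁ + pₖ₋₂ and qₖ = aₖqₖ₋₁ + qₖ₋₂:
  k=0: a=6, p=6, q=1
  k=1: a=2, p=13, q=2
  k=2: a=15, p=201, q=31
  k=3: a=8, p=1621, q=250
  k=4: a=2, p=3443, q=531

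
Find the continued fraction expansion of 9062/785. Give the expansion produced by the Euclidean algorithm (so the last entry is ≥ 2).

[11; 1, 1, 5, 5, 3, 4]

9062 = 11*785 + 427
785 = 1*427 + 358
427 = 1*358 + 69
358 = 5*69 + 13
69 = 5*13 + 4
13 = 3*4 + 1
4 = 4*1 + 0  (stop)
So 9062/785 = [11; 1, 1, 5, 5, 3, 4].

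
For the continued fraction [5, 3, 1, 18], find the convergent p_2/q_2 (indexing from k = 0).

21/4

Using pₖ = aₖpₖ₋₁ + pₖ₋₂, qₖ = aₖqₖ₋₁ + qₖ₋₂ (with p₋₁=1, p₋₂=0, q₋₁=0, q₋₂=1):
  k=0: a=5, p=5, q=1
  k=1: a=3, p=16, q=3
  k=2: a=1, p=21, q=4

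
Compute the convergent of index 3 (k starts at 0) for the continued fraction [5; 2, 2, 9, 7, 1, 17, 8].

Using pₖ = aₖpₖ₋₁ + pₖ₋₂, qₖ = aₖqₖ₋₁ + qₖ₋₂ (with p₋₁=1, p₋₂=0, q₋₁=0, q₋₂=1):
  k=0: a=5, p=5, q=1
  k=1: a=2, p=11, q=2
  k=2: a=2, p=27, q=5
  k=3: a=9, p=254, q=47

254/47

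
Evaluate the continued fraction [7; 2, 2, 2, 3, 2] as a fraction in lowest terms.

Using pₖ = aₖpₖ₋₁ + pₖ₋₂ and qₖ = aₖqₖ₋₁ + qₖ₋₂:
  k=0: a=7, p=7, q=1
  k=1: a=2, p=15, q=2
  k=2: a=2, p=37, q=5
  k=3: a=2, p=89, q=12
  k=4: a=3, p=304, q=41
  k=5: a=2, p=697, q=94

697/94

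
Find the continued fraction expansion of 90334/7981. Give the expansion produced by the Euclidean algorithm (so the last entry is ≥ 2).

90334 = 11·7981 + 2543
7981 = 3·2543 + 352
2543 = 7·352 + 79
352 = 4·79 + 36
79 = 2·36 + 7
36 = 5·7 + 1
7 = 7·1 + 0  (stop)
So 90334/7981 = [11; 3, 7, 4, 2, 5, 7].

[11; 3, 7, 4, 2, 5, 7]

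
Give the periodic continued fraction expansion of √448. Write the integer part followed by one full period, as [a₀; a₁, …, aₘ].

[21; 6, 42]

a₀ = ⌊√448⌋ = 21.
With m₀=0, d₀=1 and mₖ₊₁ = dₖaₖ − mₖ, dₖ₊₁ = (n − mₖ₊₁²)/dₖ, aₖ₊₁ = ⌊(a₀+mₖ₊₁)/dₖ₊₁⌋:
  k=1: m=21, d=7, a=6
  k=2: m=21, d=1, a=42
d=1 and a=2a₀=42 at k=2, so the next step gives (m, d) = (21, 7) again — its k=1 value — and the period has length 2.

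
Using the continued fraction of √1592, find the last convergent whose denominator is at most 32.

399/10

√1592 = [39; 1, 8, 1, 78, …] (period length 4).
Convergents:
  p_0/q_0 = 39/1
  p_1/q_1 = 40/1
  p_2/q_2 = 359/9
  p_3/q_3 = 399/10
  p_4/q_4 = 31481/789
q_3 = 10 ≤ 32 < 789 = q_4, so the answer is 399/10.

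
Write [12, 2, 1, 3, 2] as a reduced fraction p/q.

309/25

Fold from the inside: start with 2/1.
  3 + 1/2 = 7/2
  1 + 2/7 = 9/7
  2 + 7/9 = 25/9
  12 + 9/25 = 309/25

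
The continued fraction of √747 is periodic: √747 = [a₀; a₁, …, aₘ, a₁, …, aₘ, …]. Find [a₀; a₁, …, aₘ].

[27; 3, 54]

a₀ = ⌊√747⌋ = 27.
With m₀=0, d₀=1 and mₖ₊₁ = dₖaₖ − mₖ, dₖ₊₁ = (n − mₖ₊₁²)/dₖ, aₖ₊₁ = ⌊(a₀+mₖ₊₁)/dₖ₊₁⌋:
  k=1: m=27, d=18, a=3
  k=2: m=27, d=1, a=54
d=1 and a=2a₀=54 at k=2, so the next step gives (m, d) = (27, 18) again — its k=1 value — and the period has length 2.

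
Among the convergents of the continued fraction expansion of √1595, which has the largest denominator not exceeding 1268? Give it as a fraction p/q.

50441/1263

√1595 = [39; 1, 14, 1, 78, …] (period length 4).
Convergents:
  p_0/q_0 = 39/1
  p_1/q_1 = 40/1
  p_2/q_2 = 599/15
  p_3/q_3 = 639/16
  p_4/q_4 = 50441/1263
  p_5/q_5 = 51080/1279
q_4 = 1263 ≤ 1268 < 1279 = q_5, so the answer is 50441/1263.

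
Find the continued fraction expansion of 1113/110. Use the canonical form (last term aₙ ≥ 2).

1113 = 10*110 + 13
110 = 8*13 + 6
13 = 2*6 + 1
6 = 6*1 + 0  (stop)
So 1113/110 = [10; 8, 2, 6].

[10; 8, 2, 6]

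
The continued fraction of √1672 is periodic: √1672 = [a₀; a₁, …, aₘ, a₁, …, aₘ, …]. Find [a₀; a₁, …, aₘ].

a₀ = ⌊√1672⌋ = 40.
With m₀=0, d₀=1 and mₖ₊₁ = dₖaₖ − mₖ, dₖ₊₁ = (n − mₖ₊₁²)/dₖ, aₖ₊₁ = ⌊(a₀+mₖ₊₁)/dₖ₊₁⌋:
  k=1: m=40, d=72, a=1
  k=2: m=32, d=9, a=8
  k=3: m=40, d=8, a=10
  k=4: m=40, d=9, a=8
  k=5: m=32, d=72, a=1
  k=6: m=40, d=1, a=80
d=1 and a=2a₀=80 at k=6, so the next step gives (m, d) = (40, 72) again — its k=1 value — and the period has length 6.

[40; 1, 8, 10, 8, 1, 80]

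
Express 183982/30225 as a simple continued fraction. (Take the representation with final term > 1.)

183982 = 6*30225 + 2632
30225 = 11*2632 + 1273
2632 = 2*1273 + 86
1273 = 14*86 + 69
86 = 1*69 + 17
69 = 4*17 + 1
17 = 17*1 + 0  (stop)
So 183982/30225 = [6; 11, 2, 14, 1, 4, 17].

[6; 11, 2, 14, 1, 4, 17]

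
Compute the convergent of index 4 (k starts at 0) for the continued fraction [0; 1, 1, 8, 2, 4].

19/36

Using pₖ = aₖpₖ₋₁ + pₖ₋₂, qₖ = aₖqₖ₋₁ + qₖ₋₂ (with p₋₁=1, p₋₂=0, q₋₁=0, q₋₂=1):
  k=0: a=0, p=0, q=1
  k=1: a=1, p=1, q=1
  k=2: a=1, p=1, q=2
  k=3: a=8, p=9, q=17
  k=4: a=2, p=19, q=36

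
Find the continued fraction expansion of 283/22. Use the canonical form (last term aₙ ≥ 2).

[12; 1, 6, 3]

283 = 12·22 + 19
22 = 1·19 + 3
19 = 6·3 + 1
3 = 3·1 + 0  (stop)
So 283/22 = [12; 1, 6, 3].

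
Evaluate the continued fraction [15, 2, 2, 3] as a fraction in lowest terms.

262/17

Using pₖ = aₖpₖ₋₁ + pₖ₋₂ and qₖ = aₖqₖ₋₁ + qₖ₋₂:
  k=0: a=15, p=15, q=1
  k=1: a=2, p=31, q=2
  k=2: a=2, p=77, q=5
  k=3: a=3, p=262, q=17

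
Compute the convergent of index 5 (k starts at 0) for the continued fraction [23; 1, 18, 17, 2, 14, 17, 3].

231381/9662

Using pₖ = aₖpₖ₋₁ + pₖ₋₂, qₖ = aₖqₖ₋₁ + qₖ₋₂ (with p₋₁=1, p₋₂=0, q₋₁=0, q₋₂=1):
  k=0: a=23, p=23, q=1
  k=1: a=1, p=24, q=1
  k=2: a=18, p=455, q=19
  k=3: a=17, p=7759, q=324
  k=4: a=2, p=15973, q=667
  k=5: a=14, p=231381, q=9662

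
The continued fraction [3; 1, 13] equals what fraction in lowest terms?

55/14

Fold from the inside: start with 13/1.
  1 + 1/13 = 14/13
  3 + 13/14 = 55/14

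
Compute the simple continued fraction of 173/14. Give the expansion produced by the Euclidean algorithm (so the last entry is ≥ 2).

[12; 2, 1, 4]

173 = 12*14 + 5
14 = 2*5 + 4
5 = 1*4 + 1
4 = 4*1 + 0  (stop)
So 173/14 = [12; 2, 1, 4].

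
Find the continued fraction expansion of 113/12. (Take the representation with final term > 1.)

[9; 2, 2, 2]

113 = 9×12 + 5
12 = 2×5 + 2
5 = 2×2 + 1
2 = 2×1 + 0  (stop)
So 113/12 = [9; 2, 2, 2].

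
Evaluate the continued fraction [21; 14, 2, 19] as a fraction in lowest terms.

11904/565

Fold from the inside: start with 19/1.
  2 + 1/19 = 39/19
  14 + 19/39 = 565/39
  21 + 39/565 = 11904/565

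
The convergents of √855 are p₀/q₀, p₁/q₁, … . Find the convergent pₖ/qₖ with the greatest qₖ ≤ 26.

√855 = [29; 4, 6, 4, 58, …] (period length 4).
Convergents:
  p_0/q_0 = 29/1
  p_1/q_1 = 117/4
  p_2/q_2 = 731/25
  p_3/q_3 = 3041/104
q_2 = 25 ≤ 26 < 104 = q_3, so the answer is 731/25.

731/25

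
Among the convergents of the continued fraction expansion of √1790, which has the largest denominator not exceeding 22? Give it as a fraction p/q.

550/13

√1790 = [42; 3, 4, 8, 4, 3, 84, …] (period length 6).
Convergents:
  p_0/q_0 = 42/1
  p_1/q_1 = 127/3
  p_2/q_2 = 550/13
  p_3/q_3 = 4527/107
q_2 = 13 ≤ 22 < 107 = q_3, so the answer is 550/13.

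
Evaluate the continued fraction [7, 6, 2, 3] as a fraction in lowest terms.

Fold from the inside: start with 3/1.
  2 + 1/3 = 7/3
  6 + 3/7 = 45/7
  7 + 7/45 = 322/45

322/45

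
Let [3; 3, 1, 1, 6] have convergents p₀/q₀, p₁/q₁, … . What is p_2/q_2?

13/4

Using pₖ = aₖpₖ₋₁ + pₖ₋₂, qₖ = aₖqₖ₋₁ + qₖ₋₂ (with p₋₁=1, p₋₂=0, q₋₁=0, q₋₂=1):
  k=0: a=3, p=3, q=1
  k=1: a=3, p=10, q=3
  k=2: a=1, p=13, q=4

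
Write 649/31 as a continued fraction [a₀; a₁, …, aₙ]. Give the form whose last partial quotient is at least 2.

649 = 20×31 + 29
31 = 1×29 + 2
29 = 14×2 + 1
2 = 2×1 + 0  (stop)
So 649/31 = [20; 1, 14, 2].

[20; 1, 14, 2]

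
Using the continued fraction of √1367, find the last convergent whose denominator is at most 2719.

√1367 = [36; 1, 35, 1, 72, …] (period length 4).
Convergents:
  p_0/q_0 = 36/1
  p_1/q_1 = 37/1
  p_2/q_2 = 1331/36
  p_3/q_3 = 1368/37
  p_4/q_4 = 99827/2700
  p_5/q_5 = 101195/2737
q_4 = 2700 ≤ 2719 < 2737 = q_5, so the answer is 99827/2700.

99827/2700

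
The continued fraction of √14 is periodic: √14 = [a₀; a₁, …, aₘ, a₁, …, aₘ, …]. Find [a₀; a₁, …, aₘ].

a₀ = ⌊√14⌋ = 3.

[3; 1, 2, 1, 6]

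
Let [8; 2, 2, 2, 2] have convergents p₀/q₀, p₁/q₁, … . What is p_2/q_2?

Using pₖ = aₖpₖ₋₁ + pₖ₋₂, qₖ = aₖqₖ₋₁ + qₖ₋₂ (with p₋₁=1, p₋₂=0, q₋₁=0, q₋₂=1):
  k=0: a=8, p=8, q=1
  k=1: a=2, p=17, q=2
  k=2: a=2, p=42, q=5

42/5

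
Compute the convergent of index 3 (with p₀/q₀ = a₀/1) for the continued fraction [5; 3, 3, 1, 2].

Using pₖ = aₖpₖ₋₁ + pₖ₋₂, qₖ = aₖqₖ₋₁ + qₖ₋₂ (with p₋₁=1, p₋₂=0, q₋₁=0, q₋₂=1):
  k=0: a=5, p=5, q=1
  k=1: a=3, p=16, q=3
  k=2: a=3, p=53, q=10
  k=3: a=1, p=69, q=13

69/13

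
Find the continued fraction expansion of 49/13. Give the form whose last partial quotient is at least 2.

[3; 1, 3, 3]

49 = 3·13 + 10
13 = 1·10 + 3
10 = 3·3 + 1
3 = 3·1 + 0  (stop)
So 49/13 = [3; 1, 3, 3].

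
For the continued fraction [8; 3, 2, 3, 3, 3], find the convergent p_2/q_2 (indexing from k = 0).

58/7

Using pₖ = aₖpₖ₋₁ + pₖ₋₂, qₖ = aₖqₖ₋₁ + qₖ₋₂ (with p₋₁=1, p₋₂=0, q₋₁=0, q₋₂=1):
  k=0: a=8, p=8, q=1
  k=1: a=3, p=25, q=3
  k=2: a=2, p=58, q=7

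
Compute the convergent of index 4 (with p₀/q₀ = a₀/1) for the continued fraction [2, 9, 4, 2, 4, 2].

778/369

Using pₖ = aₖpₖ₋₁ + pₖ₋₂, qₖ = aₖqₖ₋₁ + qₖ₋₂ (with p₋₁=1, p₋₂=0, q₋₁=0, q₋₂=1):
  k=0: a=2, p=2, q=1
  k=1: a=9, p=19, q=9
  k=2: a=4, p=78, q=37
  k=3: a=2, p=175, q=83
  k=4: a=4, p=778, q=369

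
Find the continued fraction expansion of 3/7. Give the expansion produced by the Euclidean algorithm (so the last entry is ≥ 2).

[0; 2, 3]

3 = 0·7 + 3
7 = 2·3 + 1
3 = 3·1 + 0  (stop)
So 3/7 = [0; 2, 3].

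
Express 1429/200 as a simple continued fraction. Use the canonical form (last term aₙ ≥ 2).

1429 = 7*200 + 29
200 = 6*29 + 26
29 = 1*26 + 3
26 = 8*3 + 2
3 = 1*2 + 1
2 = 2*1 + 0  (stop)
So 1429/200 = [7; 6, 1, 8, 1, 2].

[7; 6, 1, 8, 1, 2]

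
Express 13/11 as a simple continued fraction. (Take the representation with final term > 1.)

13 = 1·11 + 2
11 = 5·2 + 1
2 = 2·1 + 0  (stop)
So 13/11 = [1; 5, 2].

[1; 5, 2]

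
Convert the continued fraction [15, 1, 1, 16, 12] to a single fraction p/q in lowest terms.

Fold from the inside: start with 12/1.
  16 + 1/12 = 193/12
  1 + 12/193 = 205/193
  1 + 193/205 = 398/205
  15 + 205/398 = 6175/398

6175/398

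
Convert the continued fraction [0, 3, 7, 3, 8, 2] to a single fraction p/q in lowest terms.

Fold from the inside: start with 2/1.
  8 + 1/2 = 17/2
  3 + 2/17 = 53/17
  7 + 17/53 = 388/53
  3 + 53/388 = 1217/388
  0 + 388/1217 = 388/1217

388/1217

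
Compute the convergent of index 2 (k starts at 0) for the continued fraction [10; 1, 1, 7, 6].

21/2

Using pₖ = aₖpₖ₋₁ + pₖ₋₂, qₖ = aₖqₖ₋₁ + qₖ₋₂ (with p₋₁=1, p₋₂=0, q₋₁=0, q₋₂=1):
  k=0: a=10, p=10, q=1
  k=1: a=1, p=11, q=1
  k=2: a=1, p=21, q=2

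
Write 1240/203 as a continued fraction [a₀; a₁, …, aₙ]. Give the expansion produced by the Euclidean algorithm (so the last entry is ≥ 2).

1240 = 6*203 + 22
203 = 9*22 + 5
22 = 4*5 + 2
5 = 2*2 + 1
2 = 2*1 + 0  (stop)
So 1240/203 = [6; 9, 4, 2, 2].

[6; 9, 4, 2, 2]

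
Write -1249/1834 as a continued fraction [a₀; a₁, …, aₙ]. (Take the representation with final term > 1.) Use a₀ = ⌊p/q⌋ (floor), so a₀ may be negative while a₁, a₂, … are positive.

[-1; 3, 7, 2, 2, 7, 2]

-1249 = -1×1834 + 585
1834 = 3×585 + 79
585 = 7×79 + 32
79 = 2×32 + 15
32 = 2×15 + 2
15 = 7×2 + 1
2 = 2×1 + 0  (stop)
So -1249/1834 = [-1; 3, 7, 2, 2, 7, 2].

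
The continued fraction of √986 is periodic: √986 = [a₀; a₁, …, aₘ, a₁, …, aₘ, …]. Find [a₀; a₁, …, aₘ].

[31; 2, 2, 62]

a₀ = ⌊√986⌋ = 31.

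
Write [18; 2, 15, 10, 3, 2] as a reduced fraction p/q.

Fold from the inside: start with 2/1.
  3 + 1/2 = 7/2
  10 + 2/7 = 72/7
  15 + 7/72 = 1087/72
  2 + 72/1087 = 2246/1087
  18 + 1087/2246 = 41515/2246

41515/2246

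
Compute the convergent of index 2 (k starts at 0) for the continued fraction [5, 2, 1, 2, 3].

16/3

Using pₖ = aₖpₖ₋₁ + pₖ₋₂, qₖ = aₖqₖ₋₁ + qₖ₋₂ (with p₋₁=1, p₋₂=0, q₋₁=0, q₋₂=1):
  k=0: a=5, p=5, q=1
  k=1: a=2, p=11, q=2
  k=2: a=1, p=16, q=3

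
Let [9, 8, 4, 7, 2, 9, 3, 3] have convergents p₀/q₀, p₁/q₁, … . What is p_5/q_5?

Using pₖ = aₖpₖ₋₁ + pₖ₋₂, qₖ = aₖqₖ₋₁ + qₖ₋₂ (with p₋₁=1, p₋₂=0, q₋₁=0, q₋₂=1):
  k=0: a=9, p=9, q=1
  k=1: a=8, p=73, q=8
  k=2: a=4, p=301, q=33
  k=3: a=7, p=2180, q=239
  k=4: a=2, p=4661, q=511
  k=5: a=9, p=44129, q=4838

44129/4838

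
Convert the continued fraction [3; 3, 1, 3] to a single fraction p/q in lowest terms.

49/15

Using pₖ = aₖpₖ₋₁ + pₖ₋₂ and qₖ = aₖqₖ₋₁ + qₖ₋₂:
  k=0: a=3, p=3, q=1
  k=1: a=3, p=10, q=3
  k=2: a=1, p=13, q=4
  k=3: a=3, p=49, q=15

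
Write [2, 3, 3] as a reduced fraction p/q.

Using pₖ = aₖpₖ₋₁ + pₖ₋₂ and qₖ = aₖqₖ₋₁ + qₖ₋₂:
  k=0: a=2, p=2, q=1
  k=1: a=3, p=7, q=3
  k=2: a=3, p=23, q=10

23/10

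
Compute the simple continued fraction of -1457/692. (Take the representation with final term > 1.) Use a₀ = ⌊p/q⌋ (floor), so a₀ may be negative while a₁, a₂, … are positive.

-1457 = -3·692 + 619
692 = 1·619 + 73
619 = 8·73 + 35
73 = 2·35 + 3
35 = 11·3 + 2
3 = 1·2 + 1
2 = 2·1 + 0  (stop)
So -1457/692 = [-3; 1, 8, 2, 11, 1, 2].

[-3; 1, 8, 2, 11, 1, 2]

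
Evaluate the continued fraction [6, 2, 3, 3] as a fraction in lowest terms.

148/23

Using pₖ = aₖpₖ₋₁ + pₖ₋₂ and qₖ = aₖqₖ₋₁ + qₖ₋₂:
  k=0: a=6, p=6, q=1
  k=1: a=2, p=13, q=2
  k=2: a=3, p=45, q=7
  k=3: a=3, p=148, q=23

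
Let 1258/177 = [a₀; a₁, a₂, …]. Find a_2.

1258 = 7·177 + 19   →  a_0 = 7
177 = 9·19 + 6   →  a_1 = 9
19 = 3·6 + 1   →  a_2 = 3

3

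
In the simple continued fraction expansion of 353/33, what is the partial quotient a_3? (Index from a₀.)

353 = 10·33 + 23   →  a_0 = 10
33 = 1·23 + 10   →  a_1 = 1
23 = 2·10 + 3   →  a_2 = 2
10 = 3·3 + 1   →  a_3 = 3

3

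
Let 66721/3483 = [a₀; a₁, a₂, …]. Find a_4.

15

66721 = 19·3483 + 544   →  a_0 = 19
3483 = 6·544 + 219   →  a_1 = 6
544 = 2·219 + 106   →  a_2 = 2
219 = 2·106 + 7   →  a_3 = 2
106 = 15·7 + 1   →  a_4 = 15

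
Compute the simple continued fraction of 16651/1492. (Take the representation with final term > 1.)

16651 = 11*1492 + 239
1492 = 6*239 + 58
239 = 4*58 + 7
58 = 8*7 + 2
7 = 3*2 + 1
2 = 2*1 + 0  (stop)
So 16651/1492 = [11; 6, 4, 8, 3, 2].

[11; 6, 4, 8, 3, 2]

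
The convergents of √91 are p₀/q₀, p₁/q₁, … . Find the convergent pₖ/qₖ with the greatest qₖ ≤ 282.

1574/165

√91 = [9; 1, 1, 5, 1, 5, 1, 1, 18, …] (period length 8).
Convergents:
  p_0/q_0 = 9/1
  p_1/q_1 = 10/1
  p_2/q_2 = 19/2
  p_3/q_3 = 105/11
  p_4/q_4 = 124/13
  p_5/q_5 = 725/76
  p_6/q_6 = 849/89
  p_7/q_7 = 1574/165
  p_8/q_8 = 29181/3059
q_7 = 165 ≤ 282 < 3059 = q_8, so the answer is 1574/165.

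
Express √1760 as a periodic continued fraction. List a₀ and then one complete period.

[41; 1, 19, 1, 82]

a₀ = ⌊√1760⌋ = 41.
With m₀=0, d₀=1 and mₖ₊₁ = dₖaₖ − mₖ, dₖ₊₁ = (n − mₖ₊₁²)/dₖ, aₖ₊₁ = ⌊(a₀+mₖ₊₁)/dₖ₊₁⌋:
  k=1: m=41, d=79, a=1
  k=2: m=38, d=4, a=19
  k=3: m=38, d=79, a=1
  k=4: m=41, d=1, a=82
d=1 and a=2a₀=82 at k=4, so the next step gives (m, d) = (41, 79) again — its k=1 value — and the period has length 4.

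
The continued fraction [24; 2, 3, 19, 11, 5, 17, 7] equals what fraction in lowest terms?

22520303/921844

Fold from the inside: start with 7/1.
  17 + 1/7 = 120/7
  5 + 7/120 = 607/120
  11 + 120/607 = 6797/607
  19 + 607/6797 = 129750/6797
  3 + 6797/129750 = 396047/129750
  2 + 129750/396047 = 921844/396047
  24 + 396047/921844 = 22520303/921844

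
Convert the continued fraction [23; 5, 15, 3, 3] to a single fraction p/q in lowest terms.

Fold from the inside: start with 3/1.
  3 + 1/3 = 10/3
  15 + 3/10 = 153/10
  5 + 10/153 = 775/153
  23 + 153/775 = 17978/775

17978/775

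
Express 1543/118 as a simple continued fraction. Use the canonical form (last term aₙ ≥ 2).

1543 = 13*118 + 9
118 = 13*9 + 1
9 = 9*1 + 0  (stop)
So 1543/118 = [13; 13, 9].

[13; 13, 9]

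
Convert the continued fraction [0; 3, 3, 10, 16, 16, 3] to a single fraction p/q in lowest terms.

Using pₖ = aₖpₖ₋₁ + pₖ₋₂ and qₖ = aₖqₖ₋₁ + qₖ₋₂:
  k=0: a=0, p=0, q=1
  k=1: a=3, p=1, q=3
  k=2: a=3, p=3, q=10
  k=3: a=10, p=31, q=103
  k=4: a=16, p=499, q=1658
  k=5: a=16, p=8015, q=26631
  k=6: a=3, p=24544, q=81551

24544/81551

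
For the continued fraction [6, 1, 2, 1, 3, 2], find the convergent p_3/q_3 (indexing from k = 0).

27/4

Using pₖ = aₖpₖ₋₁ + pₖ₋₂, qₖ = aₖqₖ₋₁ + qₖ₋₂ (with p₋₁=1, p₋₂=0, q₋₁=0, q₋₂=1):
  k=0: a=6, p=6, q=1
  k=1: a=1, p=7, q=1
  k=2: a=2, p=20, q=3
  k=3: a=1, p=27, q=4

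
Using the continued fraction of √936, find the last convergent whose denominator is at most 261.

5201/170

√936 = [30; 1, 1, 2, 6, 2, 1, 1, 60, …] (period length 8).
Convergents:
  p_0/q_0 = 30/1
  p_1/q_1 = 31/1
  p_2/q_2 = 61/2
  p_3/q_3 = 153/5
  p_4/q_4 = 979/32
  p_5/q_5 = 2111/69
  p_6/q_6 = 3090/101
  p_7/q_7 = 5201/170
  p_8/q_8 = 315150/10301
q_7 = 170 ≤ 261 < 10301 = q_8, so the answer is 5201/170.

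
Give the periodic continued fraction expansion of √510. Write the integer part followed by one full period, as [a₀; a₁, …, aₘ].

a₀ = ⌊√510⌋ = 22.
With m₀=0, d₀=1 and mₖ₊₁ = dₖaₖ − mₖ, dₖ₊₁ = (n − mₖ₊₁²)/dₖ, aₖ₊₁ = ⌊(a₀+mₖ₊₁)/dₖ₊₁⌋:
  k=1: m=22, d=26, a=1
  k=2: m=4, d=19, a=1
  k=3: m=15, d=15, a=2
  k=4: m=15, d=19, a=1
  k=5: m=4, d=26, a=1
  k=6: m=22, d=1, a=44
d=1 and a=2a₀=44 at k=6, so the next step gives (m, d) = (22, 26) again — its k=1 value — and the period has length 6.

[22; 1, 1, 2, 1, 1, 44]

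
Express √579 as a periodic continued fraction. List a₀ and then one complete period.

[24; 16, 48]

a₀ = ⌊√579⌋ = 24.
With m₀=0, d₀=1 and mₖ₊₁ = dₖaₖ − mₖ, dₖ₊₁ = (n − mₖ₊₁²)/dₖ, aₖ₊₁ = ⌊(a₀+mₖ₊₁)/dₖ₊₁⌋:
  k=1: m=24, d=3, a=16
  k=2: m=24, d=1, a=48
d=1 and a=2a₀=48 at k=2, so the next step gives (m, d) = (24, 3) again — its k=1 value — and the period has length 2.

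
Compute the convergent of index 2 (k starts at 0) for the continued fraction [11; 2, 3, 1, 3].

Using pₖ = aₖpₖ₋₁ + pₖ₋₂, qₖ = aₖqₖ₋₁ + qₖ₋₂ (with p₋₁=1, p₋₂=0, q₋₁=0, q₋₂=1):
  k=0: a=11, p=11, q=1
  k=1: a=2, p=23, q=2
  k=2: a=3, p=80, q=7

80/7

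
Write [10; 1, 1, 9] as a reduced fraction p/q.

Fold from the inside: start with 9/1.
  1 + 1/9 = 10/9
  1 + 9/10 = 19/10
  10 + 10/19 = 200/19

200/19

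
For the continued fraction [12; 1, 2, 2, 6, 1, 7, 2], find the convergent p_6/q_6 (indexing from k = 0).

5199/409

Using pₖ = aₖpₖ₋₁ + pₖ₋₂, qₖ = aₖqₖ₋₁ + qₖ₋₂ (with p₋₁=1, p₋₂=0, q₋₁=0, q₋₂=1):
  k=0: a=12, p=12, q=1
  k=1: a=1, p=13, q=1
  k=2: a=2, p=38, q=3
  k=3: a=2, p=89, q=7
  k=4: a=6, p=572, q=45
  k=5: a=1, p=661, q=52
  k=6: a=7, p=5199, q=409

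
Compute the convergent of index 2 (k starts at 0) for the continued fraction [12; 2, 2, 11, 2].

Using pₖ = aₖpₖ₋₁ + pₖ₋₂, qₖ = aₖqₖ₋₁ + qₖ₋₂ (with p₋₁=1, p₋₂=0, q₋₁=0, q₋₂=1):
  k=0: a=12, p=12, q=1
  k=1: a=2, p=25, q=2
  k=2: a=2, p=62, q=5

62/5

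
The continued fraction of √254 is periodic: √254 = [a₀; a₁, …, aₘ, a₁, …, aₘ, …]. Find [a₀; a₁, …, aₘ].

a₀ = ⌊√254⌋ = 15.
With m₀=0, d₀=1 and mₖ₊₁ = dₖaₖ − mₖ, dₖ₊₁ = (n − mₖ₊₁²)/dₖ, aₖ₊₁ = ⌊(a₀+mₖ₊₁)/dₖ₊₁⌋:
  k=1: m=15, d=29, a=1
  k=2: m=14, d=2, a=14
  k=3: m=14, d=29, a=1
  k=4: m=15, d=1, a=30
d=1 and a=2a₀=30 at k=4, so the next step gives (m, d) = (15, 29) again — its k=1 value — and the period has length 4.

[15; 1, 14, 1, 30]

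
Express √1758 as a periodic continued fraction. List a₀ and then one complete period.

[41; 1, 12, 1, 82]

a₀ = ⌊√1758⌋ = 41.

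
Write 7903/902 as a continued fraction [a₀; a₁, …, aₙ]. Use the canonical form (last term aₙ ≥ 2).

[8; 1, 3, 5, 8, 2, 2]

7903 = 8·902 + 687
902 = 1·687 + 215
687 = 3·215 + 42
215 = 5·42 + 5
42 = 8·5 + 2
5 = 2·2 + 1
2 = 2·1 + 0  (stop)
So 7903/902 = [8; 1, 3, 5, 8, 2, 2].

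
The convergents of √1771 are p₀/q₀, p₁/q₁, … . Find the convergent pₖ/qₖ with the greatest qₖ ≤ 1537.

√1771 = [42; 12, 84, …] (period length 2).
Convergents:
  p_0/q_0 = 42/1
  p_1/q_1 = 505/12
  p_2/q_2 = 42462/1009
  p_3/q_3 = 510049/12120
q_2 = 1009 ≤ 1537 < 12120 = q_3, so the answer is 42462/1009.

42462/1009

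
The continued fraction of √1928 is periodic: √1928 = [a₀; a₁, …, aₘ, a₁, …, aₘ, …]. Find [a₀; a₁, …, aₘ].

a₀ = ⌊√1928⌋ = 43.

[43; 1, 9, 1, 86]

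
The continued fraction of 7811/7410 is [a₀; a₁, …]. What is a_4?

7811 = 1·7410 + 401   →  a_0 = 1
7410 = 18·401 + 192   →  a_1 = 18
401 = 2·192 + 17   →  a_2 = 2
192 = 11·17 + 5   →  a_3 = 11
17 = 3·5 + 2   →  a_4 = 3

3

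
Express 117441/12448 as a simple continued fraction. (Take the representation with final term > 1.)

[9; 2, 3, 3, 7, 9, 8]

117441 = 9·12448 + 5409
12448 = 2·5409 + 1630
5409 = 3·1630 + 519
1630 = 3·519 + 73
519 = 7·73 + 8
73 = 9·8 + 1
8 = 8·1 + 0  (stop)
So 117441/12448 = [9; 2, 3, 3, 7, 9, 8].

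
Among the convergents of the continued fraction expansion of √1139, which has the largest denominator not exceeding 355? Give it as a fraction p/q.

9146/271

√1139 = [33; 1, 2, 1, 66, …] (period length 4).
Convergents:
  p_0/q_0 = 33/1
  p_1/q_1 = 34/1
  p_2/q_2 = 101/3
  p_3/q_3 = 135/4
  p_4/q_4 = 9011/267
  p_5/q_5 = 9146/271
  p_6/q_6 = 27303/809
q_5 = 271 ≤ 355 < 809 = q_6, so the answer is 9146/271.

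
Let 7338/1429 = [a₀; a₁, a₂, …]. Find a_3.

7338 = 5·1429 + 193   →  a_0 = 5
1429 = 7·193 + 78   →  a_1 = 7
193 = 2·78 + 37   →  a_2 = 2
78 = 2·37 + 4   →  a_3 = 2

2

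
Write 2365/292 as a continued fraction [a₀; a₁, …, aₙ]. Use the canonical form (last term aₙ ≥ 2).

2365 = 8*292 + 29
292 = 10*29 + 2
29 = 14*2 + 1
2 = 2*1 + 0  (stop)
So 2365/292 = [8; 10, 14, 2].

[8; 10, 14, 2]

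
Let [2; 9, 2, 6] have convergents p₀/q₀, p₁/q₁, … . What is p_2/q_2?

40/19

Using pₖ = aₖpₖ₋₁ + pₖ₋₂, qₖ = aₖqₖ₋₁ + qₖ₋₂ (with p₋₁=1, p₋₂=0, q₋₁=0, q₋₂=1):
  k=0: a=2, p=2, q=1
  k=1: a=9, p=19, q=9
  k=2: a=2, p=40, q=19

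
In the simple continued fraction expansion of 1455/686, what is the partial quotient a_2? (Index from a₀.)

3

1455 = 2·686 + 83   →  a_0 = 2
686 = 8·83 + 22   →  a_1 = 8
83 = 3·22 + 17   →  a_2 = 3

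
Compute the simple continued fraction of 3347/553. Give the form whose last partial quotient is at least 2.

3347 = 6·553 + 29
553 = 19·29 + 2
29 = 14·2 + 1
2 = 2·1 + 0  (stop)
So 3347/553 = [6; 19, 14, 2].

[6; 19, 14, 2]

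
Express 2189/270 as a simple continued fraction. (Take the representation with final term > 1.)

2189 = 8*270 + 29
270 = 9*29 + 9
29 = 3*9 + 2
9 = 4*2 + 1
2 = 2*1 + 0  (stop)
So 2189/270 = [8; 9, 3, 4, 2].

[8; 9, 3, 4, 2]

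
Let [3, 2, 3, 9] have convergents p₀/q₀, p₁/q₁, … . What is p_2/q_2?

Using pₖ = aₖpₖ₋₁ + pₖ₋₂, qₖ = aₖqₖ₋₁ + qₖ₋₂ (with p₋₁=1, p₋₂=0, q₋₁=0, q₋₂=1):
  k=0: a=3, p=3, q=1
  k=1: a=2, p=7, q=2
  k=2: a=3, p=24, q=7

24/7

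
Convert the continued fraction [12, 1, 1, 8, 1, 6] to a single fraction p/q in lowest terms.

Using pₖ = aₖpₖ₋₁ + pₖ₋₂ and qₖ = aₖqₖ₋₁ + qₖ₋₂:
  k=0: a=12, p=12, q=1
  k=1: a=1, p=13, q=1
  k=2: a=1, p=25, q=2
  k=3: a=8, p=213, q=17
  k=4: a=1, p=238, q=19
  k=5: a=6, p=1641, q=131

1641/131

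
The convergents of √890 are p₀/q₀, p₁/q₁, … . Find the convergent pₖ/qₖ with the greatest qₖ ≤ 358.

10531/353

√890 = [29; 1, 4, 1, 58, …] (period length 4).
Convergents:
  p_0/q_0 = 29/1
  p_1/q_1 = 30/1
  p_2/q_2 = 149/5
  p_3/q_3 = 179/6
  p_4/q_4 = 10531/353
  p_5/q_5 = 10710/359
q_4 = 353 ≤ 358 < 359 = q_5, so the answer is 10531/353.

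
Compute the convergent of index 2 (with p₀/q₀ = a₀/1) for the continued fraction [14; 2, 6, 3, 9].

188/13

Using pₖ = aₖpₖ₋₁ + pₖ₋₂, qₖ = aₖqₖ₋₁ + qₖ₋₂ (with p₋₁=1, p₋₂=0, q₋₁=0, q₋₂=1):
  k=0: a=14, p=14, q=1
  k=1: a=2, p=29, q=2
  k=2: a=6, p=188, q=13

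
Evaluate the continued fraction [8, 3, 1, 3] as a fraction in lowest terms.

Fold from the inside: start with 3/1.
  1 + 1/3 = 4/3
  3 + 3/4 = 15/4
  8 + 4/15 = 124/15

124/15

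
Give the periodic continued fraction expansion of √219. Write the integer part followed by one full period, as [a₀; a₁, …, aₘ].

[14; 1, 3, 1, 28]

a₀ = ⌊√219⌋ = 14.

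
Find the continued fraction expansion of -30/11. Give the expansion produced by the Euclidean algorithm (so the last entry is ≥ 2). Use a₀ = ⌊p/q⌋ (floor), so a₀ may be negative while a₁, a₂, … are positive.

-30 = -3*11 + 3
11 = 3*3 + 2
3 = 1*2 + 1
2 = 2*1 + 0  (stop)
So -30/11 = [-3; 3, 1, 2].

[-3; 3, 1, 2]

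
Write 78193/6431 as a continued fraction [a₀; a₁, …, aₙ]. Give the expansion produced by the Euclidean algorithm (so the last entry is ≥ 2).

[12; 6, 3, 2, 1, 7, 6, 2]

78193 = 12*6431 + 1021
6431 = 6*1021 + 305
1021 = 3*305 + 106
305 = 2*106 + 93
106 = 1*93 + 13
93 = 7*13 + 2
13 = 6*2 + 1
2 = 2*1 + 0  (stop)
So 78193/6431 = [12; 6, 3, 2, 1, 7, 6, 2].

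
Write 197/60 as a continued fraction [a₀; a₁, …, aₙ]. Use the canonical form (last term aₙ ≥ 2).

197 = 3·60 + 17
60 = 3·17 + 9
17 = 1·9 + 8
9 = 1·8 + 1
8 = 8·1 + 0  (stop)
So 197/60 = [3; 3, 1, 1, 8].

[3; 3, 1, 1, 8]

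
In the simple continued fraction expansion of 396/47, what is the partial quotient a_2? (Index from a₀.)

2

396 = 8·47 + 20   →  a_0 = 8
47 = 2·20 + 7   →  a_1 = 2
20 = 2·7 + 6   →  a_2 = 2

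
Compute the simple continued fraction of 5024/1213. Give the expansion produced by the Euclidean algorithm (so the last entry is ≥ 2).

5024 = 4*1213 + 172
1213 = 7*172 + 9
172 = 19*9 + 1
9 = 9*1 + 0  (stop)
So 5024/1213 = [4; 7, 19, 9].

[4; 7, 19, 9]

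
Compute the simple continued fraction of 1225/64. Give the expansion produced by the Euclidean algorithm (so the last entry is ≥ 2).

1225 = 19·64 + 9
64 = 7·9 + 1
9 = 9·1 + 0  (stop)
So 1225/64 = [19; 7, 9].

[19; 7, 9]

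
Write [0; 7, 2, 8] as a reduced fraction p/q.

Fold from the inside: start with 8/1.
  2 + 1/8 = 17/8
  7 + 8/17 = 127/17
  0 + 17/127 = 17/127

17/127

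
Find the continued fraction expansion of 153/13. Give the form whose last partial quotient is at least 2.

[11; 1, 3, 3]

153 = 11×13 + 10
13 = 1×10 + 3
10 = 3×3 + 1
3 = 3×1 + 0  (stop)
So 153/13 = [11; 1, 3, 3].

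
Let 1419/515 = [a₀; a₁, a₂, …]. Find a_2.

1419 = 2·515 + 389   →  a_0 = 2
515 = 1·389 + 126   →  a_1 = 1
389 = 3·126 + 11   →  a_2 = 3

3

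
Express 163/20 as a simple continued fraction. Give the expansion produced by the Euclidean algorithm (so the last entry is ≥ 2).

[8; 6, 1, 2]

163 = 8·20 + 3
20 = 6·3 + 2
3 = 1·2 + 1
2 = 2·1 + 0  (stop)
So 163/20 = [8; 6, 1, 2].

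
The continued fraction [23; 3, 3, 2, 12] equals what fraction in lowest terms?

Fold from the inside: start with 12/1.
  2 + 1/12 = 25/12
  3 + 12/25 = 87/25
  3 + 25/87 = 286/87
  23 + 87/286 = 6665/286

6665/286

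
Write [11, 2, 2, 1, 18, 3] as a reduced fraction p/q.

Using pₖ = aₖpₖ₋₁ + pₖ₋₂ and qₖ = aₖqₖ₋₁ + qₖ₋₂:
  k=0: a=11, p=11, q=1
  k=1: a=2, p=23, q=2
  k=2: a=2, p=57, q=5
  k=3: a=1, p=80, q=7
  k=4: a=18, p=1497, q=131
  k=5: a=3, p=4571, q=400

4571/400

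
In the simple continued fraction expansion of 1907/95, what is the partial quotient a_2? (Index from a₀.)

1907 = 20·95 + 7   →  a_0 = 20
95 = 13·7 + 4   →  a_1 = 13
7 = 1·4 + 3   →  a_2 = 1

1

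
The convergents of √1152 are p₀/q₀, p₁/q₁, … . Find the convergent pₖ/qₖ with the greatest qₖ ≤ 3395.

39202/1155

√1152 = [33; 1, 15, 1, 66, …] (period length 4).
Convergents:
  p_0/q_0 = 33/1
  p_1/q_1 = 34/1
  p_2/q_2 = 543/16
  p_3/q_3 = 577/17
  p_4/q_4 = 38625/1138
  p_5/q_5 = 39202/1155
  p_6/q_6 = 626655/18463
q_5 = 1155 ≤ 3395 < 18463 = q_6, so the answer is 39202/1155.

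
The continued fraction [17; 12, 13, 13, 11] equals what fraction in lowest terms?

388463/22740

Using pₖ = aₖpₖ₋₁ + pₖ₋₂ and qₖ = aₖqₖ₋₁ + qₖ₋₂:
  k=0: a=17, p=17, q=1
  k=1: a=12, p=205, q=12
  k=2: a=13, p=2682, q=157
  k=3: a=13, p=35071, q=2053
  k=4: a=11, p=388463, q=22740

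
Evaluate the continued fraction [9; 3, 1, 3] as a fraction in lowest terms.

Using pₖ = aₖpₖ₋₁ + pₖ₋₂ and qₖ = aₖqₖ₋₁ + qₖ₋₂:
  k=0: a=9, p=9, q=1
  k=1: a=3, p=28, q=3
  k=2: a=1, p=37, q=4
  k=3: a=3, p=139, q=15

139/15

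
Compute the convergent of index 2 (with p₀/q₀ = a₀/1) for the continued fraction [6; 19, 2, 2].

Using pₖ = aₖpₖ₋₁ + pₖ₋₂, qₖ = aₖqₖ₋₁ + qₖ₋₂ (with p₋₁=1, p₋₂=0, q₋₁=0, q₋₂=1):
  k=0: a=6, p=6, q=1
  k=1: a=19, p=115, q=19
  k=2: a=2, p=236, q=39

236/39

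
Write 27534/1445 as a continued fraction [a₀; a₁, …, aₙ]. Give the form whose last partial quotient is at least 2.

27534 = 19·1445 + 79
1445 = 18·79 + 23
79 = 3·23 + 10
23 = 2·10 + 3
10 = 3·3 + 1
3 = 3·1 + 0  (stop)
So 27534/1445 = [19; 18, 3, 2, 3, 3].

[19; 18, 3, 2, 3, 3]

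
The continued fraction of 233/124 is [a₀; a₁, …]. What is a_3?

233 = 1·124 + 109   →  a_0 = 1
124 = 1·109 + 15   →  a_1 = 1
109 = 7·15 + 4   →  a_2 = 7
15 = 3·4 + 3   →  a_3 = 3

3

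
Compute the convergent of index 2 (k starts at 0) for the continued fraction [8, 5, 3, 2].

131/16

Using pₖ = aₖpₖ₋₁ + pₖ₋₂, qₖ = aₖqₖ₋₁ + qₖ₋₂ (with p₋₁=1, p₋₂=0, q₋₁=0, q₋₂=1):
  k=0: a=8, p=8, q=1
  k=1: a=5, p=41, q=5
  k=2: a=3, p=131, q=16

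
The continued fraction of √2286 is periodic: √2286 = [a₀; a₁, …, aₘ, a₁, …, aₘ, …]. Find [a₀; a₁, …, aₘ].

[47; 1, 4, 3, 10, 3, 4, 1, 94]

a₀ = ⌊√2286⌋ = 47.
With m₀=0, d₀=1 and mₖ₊₁ = dₖaₖ − mₖ, dₖ₊₁ = (n − mₖ₊₁²)/dₖ, aₖ₊₁ = ⌊(a₀+mₖ₊₁)/dₖ₊₁⌋:
  k=1: m=47, d=77, a=1
  k=2: m=30, d=18, a=4
  k=3: m=42, d=29, a=3
  k=4: m=45, d=9, a=10
  k=5: m=45, d=29, a=3
  k=6: m=42, d=18, a=4
  k=7: m=30, d=77, a=1
  k=8: m=47, d=1, a=94
d=1 and a=2a₀=94 at k=8, so the next step gives (m, d) = (47, 77) again — its k=1 value — and the period has length 8.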